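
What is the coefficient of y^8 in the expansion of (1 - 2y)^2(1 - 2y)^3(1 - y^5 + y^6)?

(1 - 2y)^2 has coefficients 1,-4,4 for degrees 0…2.
(1 - 2y)^3 has coefficients 1,-6,12,-8,0,0,0,0,0 for degrees 0…8.
Finally multiplying by (1 - y^5 + y^6), the product of all factors after the first has coefficients 1,-6,12,-8,0,-1,7,-18,20 for degrees 0…8.
[y^8] = 1·20 − 4·(-18) + 4·7 = 120.

120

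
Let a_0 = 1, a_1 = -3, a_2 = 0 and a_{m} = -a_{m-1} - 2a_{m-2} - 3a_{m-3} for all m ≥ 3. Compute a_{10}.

The ordinary generating function has denominator 1 + z + 2z^2 + 3z^3.
Iterating the recurrence: a_0,…,a_{10} = 1, -3, 0, 3, 6, -12, -9, 15, 39, -42, -81.

-81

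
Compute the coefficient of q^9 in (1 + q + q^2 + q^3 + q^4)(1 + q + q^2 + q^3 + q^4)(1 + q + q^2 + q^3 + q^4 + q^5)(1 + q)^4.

(1 + q + q^2 + q^3 + q^4) has coefficients 1,1,1,1,1 for degrees 0…4.
(1 + q + q^2 + q^3 + q^4) has coefficients 1,1,1,1,1,0,0,0,0,0 for degrees 0…9.
Multiplying by (1 + q + q^2 + q^3 + q^4 + q^5) gives running coefficients 1,2,3,4,5,5,4,3,2,1 for degrees 0…9.
Finally multiplying by (1 + q)^4, the product of all factors after the first has coefficients 1,6,17,32,48,63,73,73,63,48 for degrees 0…9.
[q^9] = 1·48 + 1·63 + 1·73 + 1·73 + 1·63 = 320.

320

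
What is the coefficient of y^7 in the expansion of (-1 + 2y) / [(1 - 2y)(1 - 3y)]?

-2187

The denominator gives the recurrence a_n = 5a_(n−1) − 6a_(n−2) for n ≥ 3; the numerator fixes a_0 = -1, a_1 = -3, a_2 = -9.
Iterating: -1, -3, -9, -27, -81, -243, -729, -2187, so a_7 = -2187.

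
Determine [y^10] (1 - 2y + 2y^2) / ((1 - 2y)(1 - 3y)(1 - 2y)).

280909

The denominator gives the recurrence a_n = 7a_(n−1) − 16a_(n−2) + 12a_(n−3) for n ≥ 3; the numerator fixes a_0 = 1, a_1 = 5, a_2 = 21.
Iterating: 1, 5, 21, 79, 277, 927, 3005, 9527, 29733, 91759, 280909, so a_10 = 280909.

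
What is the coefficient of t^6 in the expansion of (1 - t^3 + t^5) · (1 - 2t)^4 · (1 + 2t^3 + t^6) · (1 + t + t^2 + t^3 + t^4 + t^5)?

-23

(1 - t^3 + t^5) has coefficients 1,0,0,-1,0,1 for degrees 0…5.
(1 - 2t)^4 has coefficients 1,-8,24,-32,16,0,0 for degrees 0…6.
Multiplying by (1 + 2t^3 + t^6) gives running coefficients 1,-8,24,-30,0,48,-63 for degrees 0…6.
Finally multiplying by (1 + t + t^2 + t^3 + t^4 + t^5), the product of all factors after the first has coefficients 1,-7,17,-13,-13,35,-29 for degrees 0…6.
[t^6] = 1·(-29) − 1·(-13) + 1·(-7) = -23.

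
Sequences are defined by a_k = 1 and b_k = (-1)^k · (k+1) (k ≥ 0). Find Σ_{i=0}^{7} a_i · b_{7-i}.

-4

The convolution is the t^7 coefficient of A(t)B(t).
Σ = 1·(-8) + 1·7 + 1·(-6) + 1·5 + 1·(-4) + 1·3 + 1·(-2) + 1·1 = -4.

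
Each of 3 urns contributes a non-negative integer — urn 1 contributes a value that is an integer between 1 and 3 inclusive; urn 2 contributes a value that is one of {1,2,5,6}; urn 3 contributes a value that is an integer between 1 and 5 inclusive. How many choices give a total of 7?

7

The generating function for the choices is (t + t^2 + t^3)·(t + t^2 + t^5 + t^6)·(t + t^2 + t^3 + t^4 + t^5); the count is [t^7].
(t + t^2 + t^3) has coefficients 0,1,1,1 for degrees 0…3.
(t + t^2 + t^5 + t^6) has coefficients 0,1,1,0,0,1,1,0 for degrees 0…7.
Finally multiplying by (t + t^2 + t^3 + t^4 + t^5), the product of all factors after the first has coefficients 0,0,1,2,2,2,3,3 for degrees 0…7.
[t^7] = 1·3 + 1·2 + 1·2 = 7.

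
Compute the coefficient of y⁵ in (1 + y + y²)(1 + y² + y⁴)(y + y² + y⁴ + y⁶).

4

(1 + y + y²) has coefficients 1,1,1 for degrees 0…2.
(1 + y² + y⁴) has coefficients 1,0,1,0,1,0 for degrees 0…5.
Finally multiplying by (y + y² + y⁴ + y⁶), the product of all factors after the first has coefficients 0,1,1,1,2,1 for degrees 0…5.
[y⁵] = 1·1 + 1·2 + 1·1 = 4.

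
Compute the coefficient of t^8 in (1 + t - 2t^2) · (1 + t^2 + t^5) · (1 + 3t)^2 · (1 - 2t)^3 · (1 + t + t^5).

(1 + t - 2t^2) has coefficients 1,1,-2 for degrees 0…2.
(1 + t^2 + t^5) has coefficients 1,0,1,0,0,1,0,0,0 for degrees 0…8.
Multiplying by (1 + 3t)^2 gives running coefficients 1,6,10,6,9,1,6,9,0 for degrees 0…8.
Multiplying by (1 - 2t)^3 gives running coefficients 1,0,-14,10,45,-61,60,-87,10 for degrees 0…8.
Finally multiplying by (1 + t + t^5), the product of all factors after the first has coefficients 1,1,-14,-4,55,-15,-1,-41,-67 for degrees 0…8.
[t^8] = 1·(-67) + 1·(-41) − 2·(-1) = -106.

-106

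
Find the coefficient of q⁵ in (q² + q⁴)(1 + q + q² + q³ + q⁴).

(q² + q⁴) has coefficients 0,0,1,0,1 for degrees 0…4.
(1 + q + q² + q³ + q⁴) has coefficients 1,1,1,1,1,0 for degrees 0…5.
[q⁵] = 1·1 + 1·1 = 2.

2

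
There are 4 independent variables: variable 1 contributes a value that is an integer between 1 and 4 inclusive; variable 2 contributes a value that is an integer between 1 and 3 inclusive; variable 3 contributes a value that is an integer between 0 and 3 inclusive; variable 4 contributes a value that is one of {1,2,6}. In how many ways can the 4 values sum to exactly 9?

The generating function for the choices is (z + z^2 + z^3 + z^4)·(z + z^2 + z^3)·(1 + z + z^2 + z^3)·(z + z^2 + z^6); the count is [z^9].
(z + z^2 + z^3 + z^4) has coefficients 0,1,1,1,1 for degrees 0…4.
(z + z^2 + z^3) has coefficients 0,1,1,1,0,0,0,0,0,0 for degrees 0…9.
Multiplying by (1 + z + z^2 + z^3) gives running coefficients 0,1,2,3,3,2,1,0,0,0 for degrees 0…9.
Finally multiplying by (z + z^2 + z^6), the product of all factors after the first has coefficients 0,0,1,3,5,6,5,4,3,3 for degrees 0…9.
[z^9] = 1·3 + 1·4 + 1·5 + 1·6 = 18.

18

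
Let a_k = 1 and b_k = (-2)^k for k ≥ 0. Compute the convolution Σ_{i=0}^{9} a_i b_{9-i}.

Write out a_i and b_{9-i} for i = 0,…,9 and sum the products.
Σ = 1·(-512) + 1·256 + 1·(-128) + 1·64 + 1·(-32) + 1·16 + 1·(-8) + 1·4 + 1·(-2) + 1·1 = -341.

-341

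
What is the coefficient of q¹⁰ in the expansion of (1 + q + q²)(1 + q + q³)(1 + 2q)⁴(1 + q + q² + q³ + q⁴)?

280

(1 + q + q²) has coefficients 1,1,1 for degrees 0…2.
(1 + q + q³) has coefficients 1,1,0,1,0,0,0,0,0,0,0 for degrees 0…10.
Multiplying by (1 + 2q)⁴ gives running coefficients 1,9,32,57,56,40,32,16,0,0,0 for degrees 0…10.
Finally multiplying by (1 + q + q² + q³ + q⁴), the product of all factors after the first has coefficients 1,10,42,99,155,194,217,201,144,88,48 for degrees 0…10.
[q¹⁰] = 1·48 + 1·88 + 1·144 = 280.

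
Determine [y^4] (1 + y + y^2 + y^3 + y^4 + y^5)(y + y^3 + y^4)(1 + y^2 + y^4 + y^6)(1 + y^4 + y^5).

(1 + y + y^2 + y^3 + y^4 + y^5) has coefficients 1,1,1,1,1 for degrees 0…4.
(y + y^3 + y^4) has coefficients 0,1,0,1,1 for degrees 0…4.
Multiplying by (1 + y^2 + y^4 + y^6) gives running coefficients 0,1,0,2,1 for degrees 0…4.
Finally multiplying by (1 + y^4 + y^5), the product of all factors after the first has coefficients 0,1,0,2,1 for degrees 0…4.
[y^4] = 1·1 + 1·2 + 1·0 + 1·1 + 1·0 = 4.

4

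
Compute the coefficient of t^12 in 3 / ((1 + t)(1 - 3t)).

1195743

The denominator gives the recurrence a_n = 2a_(n−1) + 3a_(n−2) for n ≥ 2; the numerator fixes a_0 = 3, a_1 = 6.
Iterating: 3, 6, 21, 60, 183, 546, 1641, 4920, 14763, 44286, 132861, 398580, 1195743, so a_12 = 1195743.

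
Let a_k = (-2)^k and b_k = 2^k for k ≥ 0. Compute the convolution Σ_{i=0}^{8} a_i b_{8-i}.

256

This is [x^8] in the product of the two ordinary generating functions.
Σ = 1·256 − 2·128 + 4·64 − 8·32 + 16·16 − 32·8 + 64·4 − 128·2 + 256·1 = 256.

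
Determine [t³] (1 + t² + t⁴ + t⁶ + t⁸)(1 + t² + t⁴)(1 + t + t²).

(1 + t² + t⁴ + t⁶ + t⁸) has coefficients 1,0,1,0 for degrees 0…3.
(1 + t² + t⁴) has coefficients 1,0,1,0 for degrees 0…3.
Finally multiplying by (1 + t + t²), the product of all factors after the first has coefficients 1,1,2,1 for degrees 0…3.
[t³] = 1·1 + 1·1 = 2.

2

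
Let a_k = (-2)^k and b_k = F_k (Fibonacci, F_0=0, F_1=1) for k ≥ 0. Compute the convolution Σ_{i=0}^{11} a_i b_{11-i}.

859

Write out a_i and b_{11-i} for i = 0,…,11 and sum the products.
Σ = 1·89 − 2·55 + 4·34 − 8·21 + 16·13 − 32·8 + 64·5 − 128·3 + 256·2 − 512·1 + 1024·1 − 2048·0 = 859.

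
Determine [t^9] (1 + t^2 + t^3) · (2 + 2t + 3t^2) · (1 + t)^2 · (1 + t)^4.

(1 + t^2 + t^3) has coefficients 1,0,1,1 for degrees 0…3.
(2 + 2t + 3t^2) has coefficients 2,2,3,0,0,0,0,0,0,0 for degrees 0…9.
Multiplying by (1 + t)^2 gives running coefficients 2,6,9,8,3,0,0,0,0,0 for degrees 0…9.
Finally multiplying by (1 + t)^4, the product of all factors after the first has coefficients 2,14,45,88,115,102,59,20,3,0 for degrees 0…9.
[t^9] = 1·0 + 1·20 + 1·59 = 79.

79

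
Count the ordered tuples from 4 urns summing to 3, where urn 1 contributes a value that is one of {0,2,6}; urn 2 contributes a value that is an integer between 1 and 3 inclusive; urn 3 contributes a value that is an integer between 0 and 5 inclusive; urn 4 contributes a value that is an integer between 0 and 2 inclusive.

7

The generating function for the choices is (1 + z² + z⁶)·(z + z² + z³)·(1 + z + z² + z³ + z⁴ + z⁵)·(1 + z + z²); the count is [z³].
(1 + z² + z⁶) has coefficients 1,0,1,0 for degrees 0…3.
(z + z² + z³) has coefficients 0,1,1,1 for degrees 0…3.
Multiplying by (1 + z + z² + z³ + z⁴ + z⁵) gives running coefficients 0,1,2,3 for degrees 0…3.
Finally multiplying by (1 + z + z²), the product of all factors after the first has coefficients 0,1,3,6 for degrees 0…3.
[z³] = 1·6 + 1·1 = 7.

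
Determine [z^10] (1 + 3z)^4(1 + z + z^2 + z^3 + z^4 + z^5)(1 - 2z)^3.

-162

(1 + 3z)^4 has coefficients 1,12,54,108,81 for degrees 0…4.
(1 + z + z^2 + z^3 + z^4 + z^5) has coefficients 1,1,1,1,1,1,0,0,0,0,0 for degrees 0…10.
Finally multiplying by (1 - 2z)^3, the product of all factors after the first has coefficients 1,-5,7,-1,-1,-1,-2,4,-8,0,0 for degrees 0…10.
[z^10] = 1·0 + 12·0 + 54·(-8) + 108·4 + 81·(-2) = -162.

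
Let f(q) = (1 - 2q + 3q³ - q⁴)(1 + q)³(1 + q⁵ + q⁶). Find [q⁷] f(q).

(1 - 2q + 3q³ - q⁴) has coefficients 1,-2,0,3,-1 for degrees 0…4.
(1 + q)³ has coefficients 1,3,3,1,0,0,0,0 for degrees 0…7.
Finally multiplying by (1 + q⁵ + q⁶), the product of all factors after the first has coefficients 1,3,3,1,0,1,4,6 for degrees 0…7.
[q⁷] = 1·6 − 2·4 + 3·0 − 1·1 = -3.

-3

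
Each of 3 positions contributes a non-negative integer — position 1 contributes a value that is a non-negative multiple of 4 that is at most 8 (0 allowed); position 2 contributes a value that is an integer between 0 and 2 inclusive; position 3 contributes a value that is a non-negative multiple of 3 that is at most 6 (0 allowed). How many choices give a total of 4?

The generating function for the choices is (1 + t^4 + t^8)·(1 + t + t^2)·(1 + t^3 + t^6); the count is [t^4].
(1 + t^4 + t^8) has coefficients 1,0,0,0,1 for degrees 0…4.
(1 + t + t^2) has coefficients 1,1,1,0,0 for degrees 0…4.
Finally multiplying by (1 + t^3 + t^6), the product of all factors after the first has coefficients 1,1,1,1,1 for degrees 0…4.
[t^4] = 1·1 + 1·1 = 2.

2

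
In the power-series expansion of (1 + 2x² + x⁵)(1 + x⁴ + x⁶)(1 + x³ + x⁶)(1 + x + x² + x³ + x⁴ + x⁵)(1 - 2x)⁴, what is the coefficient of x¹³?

(1 + 2x² + x⁵) has coefficients 1,0,2,0,0,1 for degrees 0…5.
(1 + x⁴ + x⁶) has coefficients 1,0,0,0,1,0,1,0,0,0,0,0,0,0 for degrees 0…13.
Multiplying by (1 + x³ + x⁶) gives running coefficients 1,0,0,1,1,0,2,1,0,1,1,0,1,0 for degrees 0…13.
Multiplying by (1 + x + x² + x³ + x⁴ + x⁵) gives running coefficients 1,1,1,2,3,3,4,5,5,5,5,5,4,3 for degrees 0…13.
Finally multiplying by (1 - 2x)⁴, the product of all factors after the first has coefficients 1,-7,17,-14,-5,11,4,-19,13,5,-11,5,4,11 for degrees 0…13.
[x¹³] = 1·11 + 2·5 + 1·13 = 34.

34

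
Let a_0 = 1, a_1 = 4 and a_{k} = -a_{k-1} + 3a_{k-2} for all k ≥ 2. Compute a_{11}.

The ordinary generating function has denominator 1 + t - 3t^2.
Iterating the recurrence: a_0,…,a_{11} = 1, 4, -1, 13, -16, 55, -103, 268, -577, 1381, -3112, 7255.

7255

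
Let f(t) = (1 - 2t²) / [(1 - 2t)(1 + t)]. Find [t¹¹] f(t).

683

The denominator gives the recurrence a_n = a_(n−1) + 2a_(n−2) for n ≥ 3; the numerator fixes a_0 = 1, a_1 = 1, a_2 = 1.
Iterating: 1, 1, 1, 3, 5, 11, 21, 43, 85, 171, 341, 683, so a_11 = 683.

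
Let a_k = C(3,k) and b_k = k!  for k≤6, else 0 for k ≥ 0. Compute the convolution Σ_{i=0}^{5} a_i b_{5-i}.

Write out a_i and b_{5-i} for i = 0,…,5 and sum the products.
Σ = 1·120 + 3·24 + 3·6 + 1·2 + 0·1 + 0·1 = 212.

212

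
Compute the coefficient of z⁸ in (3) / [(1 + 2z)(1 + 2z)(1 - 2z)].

3840

The denominator gives the recurrence a_n = −2a_(n−1) + 4a_(n−2) + 8a_(n−3) for n ≥ 3; the numerator fixes a_0 = 3, a_1 = -6, a_2 = 24.
Iterating: 3, -6, 24, -48, 144, -288, 768, -1536, 3840, so a_8 = 3840.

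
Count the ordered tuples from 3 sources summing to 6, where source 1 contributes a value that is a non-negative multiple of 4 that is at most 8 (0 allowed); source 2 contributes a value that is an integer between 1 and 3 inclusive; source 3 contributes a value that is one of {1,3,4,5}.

The generating function for the choices is (1 + x^4 + x^8)·(x + x^2 + x^3)·(x + x^3 + x^4 + x^5); the count is [x^6].
(1 + x^4 + x^8) has coefficients 1,0,0,0,1,0,0 for degrees 0…6.
(x + x^2 + x^3) has coefficients 0,1,1,1,0,0,0 for degrees 0…6.
Finally multiplying by (x + x^3 + x^4 + x^5), the product of all factors after the first has coefficients 0,0,1,1,2,2,3 for degrees 0…6.
[x^6] = 1·3 + 1·1 = 4.

4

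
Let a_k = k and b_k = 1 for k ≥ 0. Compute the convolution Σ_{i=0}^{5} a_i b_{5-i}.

This is [x^5] in the product of the two ordinary generating functions.
Σ = 0·1 + 1·1 + 2·1 + 3·1 + 4·1 + 5·1 = 15.

15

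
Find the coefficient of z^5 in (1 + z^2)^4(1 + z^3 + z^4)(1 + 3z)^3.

(1 + z^2)^4 has coefficients 1,0,4,0,6,0 for degrees 0…5.
(1 + z^3 + z^4) has coefficients 1,0,0,1,1,0 for degrees 0…5.
Finally multiplying by (1 + 3z)^3, the product of all factors after the first has coefficients 1,9,27,28,10,36 for degrees 0…5.
[z^5] = 1·36 + 4·28 + 6·9 = 202.

202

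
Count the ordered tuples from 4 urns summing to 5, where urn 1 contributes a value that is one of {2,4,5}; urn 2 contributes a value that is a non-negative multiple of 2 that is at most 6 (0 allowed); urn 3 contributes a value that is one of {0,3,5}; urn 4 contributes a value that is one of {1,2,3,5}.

The generating function for the choices is (q² + q⁴ + q⁵)·(1 + q² + q⁴ + q⁶)·(1 + q³ + q⁵)·(q + q² + q³ + q⁵); the count is [q⁵].
(q² + q⁴ + q⁵) has coefficients 0,0,1,0,1,1 for degrees 0…5.
(1 + q² + q⁴ + q⁶) has coefficients 1,0,1,0,1,0 for degrees 0…5.
Multiplying by (1 + q³ + q⁵) gives running coefficients 1,0,1,1,1,2 for degrees 0…5.
Finally multiplying by (q + q² + q³ + q⁵), the product of all factors after the first has coefficients 0,1,1,2,2,4 for degrees 0…5.
[q⁵] = 1·2 + 1·1 + 1·0 = 3.

3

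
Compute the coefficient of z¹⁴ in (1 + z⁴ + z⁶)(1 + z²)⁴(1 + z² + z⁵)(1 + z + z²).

(1 + z⁴ + z⁶) has coefficients 1,0,0,0,1,0,1 for degrees 0…6.
(1 + z²)⁴ has coefficients 1,0,4,0,6,0,4,0,1,0,0,0,0,0,0 for degrees 0…14.
Multiplying by (1 + z² + z⁵) gives running coefficients 1,0,5,0,10,1,10,4,5,6,1,4,0,1,0 for degrees 0…14.
Finally multiplying by (1 + z + z²), the product of all factors after the first has coefficients 1,1,6,5,15,11,21,15,19,15,12,11,5,5,1 for degrees 0…14.
[z¹⁴] = 1·1 + 1·12 + 1·19 = 32.

32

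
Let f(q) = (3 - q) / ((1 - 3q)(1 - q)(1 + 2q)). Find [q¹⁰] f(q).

142673

Partial fractions give a closed form: a_n = (12/5)·3^n + (-1/3)·1^n + (14/15)·(-2)^n.
At n = 10: a_10 = 142673.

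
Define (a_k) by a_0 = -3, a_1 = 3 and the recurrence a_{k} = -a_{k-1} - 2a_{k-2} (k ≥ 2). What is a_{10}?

-69

The ordinary generating function has denominator 1 + z + 2z^2.
Iterating the recurrence: a_0,…,a_{10} = -3, 3, 3, -9, 3, 15, -21, -9, 51, -33, -69.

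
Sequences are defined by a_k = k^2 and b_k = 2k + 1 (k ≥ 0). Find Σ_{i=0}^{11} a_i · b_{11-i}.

Write out a_i and b_{11-i} for i = 0,…,11 and sum the products.
Σ = 0·23 + 1·21 + 4·19 + 9·17 + 16·15 + 25·13 + 36·11 + 49·9 + 64·7 + 81·5 + 100·3 + 121·1 = 2926.

2926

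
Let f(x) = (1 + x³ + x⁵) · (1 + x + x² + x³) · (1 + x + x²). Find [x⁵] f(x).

5

(1 + x³ + x⁵) has coefficients 1,0,0,1,0,1 for degrees 0…5.
(1 + x + x² + x³) has coefficients 1,1,1,1,0,0 for degrees 0…5.
Finally multiplying by (1 + x + x²), the product of all factors after the first has coefficients 1,2,3,3,2,1 for degrees 0…5.
[x⁵] = 1·1 + 1·3 + 1·1 = 5.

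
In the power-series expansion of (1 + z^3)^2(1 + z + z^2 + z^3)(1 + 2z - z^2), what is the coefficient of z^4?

7

(1 + z^3)^2 has coefficients 1,0,0,2,0 for degrees 0…4.
(1 + z + z^2 + z^3) has coefficients 1,1,1,1,0 for degrees 0…4.
Finally multiplying by (1 + 2z - z^2), the product of all factors after the first has coefficients 1,3,2,2,1 for degrees 0…4.
[z^4] = 1·1 + 2·3 = 7.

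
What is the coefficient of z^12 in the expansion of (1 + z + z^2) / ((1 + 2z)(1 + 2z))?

The denominator gives the recurrence a_n = −4a_(n−1) − 4a_(n−2) for n ≥ 3; the numerator fixes a_0 = 1, a_1 = -3, a_2 = 9.
Iterating: 1, -3, 9, -24, 60, -144, 336, -768, 1728, -3840, 8448, -18432, 39936, so a_12 = 39936.

39936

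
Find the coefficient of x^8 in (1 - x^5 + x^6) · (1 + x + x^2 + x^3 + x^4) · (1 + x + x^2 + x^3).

-1

(1 - x^5 + x^6) has coefficients 1,0,0,0,0,-1,1 for degrees 0…6.
(1 + x + x^2 + x^3 + x^4) has coefficients 1,1,1,1,1,0,0,0,0 for degrees 0…8.
Finally multiplying by (1 + x + x^2 + x^3), the product of all factors after the first has coefficients 1,2,3,4,4,3,2,1,0 for degrees 0…8.
[x^8] = 1·0 − 1·4 + 1·3 = -1.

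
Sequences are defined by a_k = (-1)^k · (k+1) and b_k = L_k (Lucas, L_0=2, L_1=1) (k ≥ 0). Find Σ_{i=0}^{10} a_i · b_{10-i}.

Write out a_i and b_{10-i} for i = 0,…,10 and sum the products.
Σ = 1·123 − 2·76 + 3·47 − 4·29 + 5·18 − 6·11 + 7·7 − 8·4 + 9·3 − 10·1 + 11·2 = 76.

76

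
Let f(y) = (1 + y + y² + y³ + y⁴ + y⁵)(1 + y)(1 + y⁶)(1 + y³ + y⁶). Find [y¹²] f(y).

5

(1 + y + y² + y³ + y⁴ + y⁵) has coefficients 1,1,1,1,1,1 for degrees 0…5.
(1 + y) has coefficients 1,1,0,0,0,0,0,0,0,0,0,0,0 for degrees 0…12.
Multiplying by (1 + y⁶) gives running coefficients 1,1,0,0,0,0,1,1,0,0,0,0,0 for degrees 0…12.
Finally multiplying by (1 + y³ + y⁶), the product of all factors after the first has coefficients 1,1,0,1,1,0,2,2,0,1,1,0,1 for degrees 0…12.
[y¹²] = 1·1 + 1·0 + 1·1 + 1·1 + 1·0 + 1·2 = 5.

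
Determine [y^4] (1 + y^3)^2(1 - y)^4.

(1 + y^3)^2 has coefficients 1,0,0,2,0 for degrees 0…4.
(1 - y)^4 has coefficients 1,-4,6,-4,1 for degrees 0…4.
[y^4] = 1·1 + 2·(-4) = -7.

-7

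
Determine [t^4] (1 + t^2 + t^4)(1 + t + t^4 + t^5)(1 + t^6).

(1 + t^2 + t^4) has coefficients 1,0,1,0,1 for degrees 0…4.
(1 + t + t^4 + t^5) has coefficients 1,1,0,0,1 for degrees 0…4.
Finally multiplying by (1 + t^6), the product of all factors after the first has coefficients 1,1,0,0,1 for degrees 0…4.
[t^4] = 1·1 + 1·0 + 1·1 = 2.

2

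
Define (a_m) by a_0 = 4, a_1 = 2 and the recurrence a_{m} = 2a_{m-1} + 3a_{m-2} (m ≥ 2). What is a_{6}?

The ordinary generating function has denominator 1 - 2q - 3q^2.
Iterating the recurrence: a_0,…,a_{6} = 4, 2, 16, 38, 124, 362, 1096.

1096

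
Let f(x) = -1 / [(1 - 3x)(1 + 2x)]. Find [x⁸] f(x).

Partial fractions give a closed form: a_n = (-3/5)·3^n + (-2/5)·(-2)^n.
At n = 8: a_8 = -4039.

-4039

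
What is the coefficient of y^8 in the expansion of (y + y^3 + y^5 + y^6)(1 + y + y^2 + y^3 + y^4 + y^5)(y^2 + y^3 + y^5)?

9

(y + y^3 + y^5 + y^6) has coefficients 0,1,0,1,0,1,1 for degrees 0…6.
(1 + y + y^2 + y^3 + y^4 + y^5) has coefficients 1,1,1,1,1,1,0,0,0 for degrees 0…8.
Finally multiplying by (y^2 + y^3 + y^5), the product of all factors after the first has coefficients 0,0,1,2,2,3,3,3,2 for degrees 0…8.
[y^8] = 1·3 + 1·3 + 1·2 + 1·1 = 9.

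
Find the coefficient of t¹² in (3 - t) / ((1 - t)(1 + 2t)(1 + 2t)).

126066

The denominator gives the recurrence a_n = −3a_(n−1) + 4a_(n−3) for n ≥ 3; the numerator fixes a_0 = 3, a_1 = -10, a_2 = 30.
Iterating: 3, -10, 30, -78, 194, -462, 1074, -2446, 5490, -12174, 26738, -58254, 126066, so a_12 = 126066.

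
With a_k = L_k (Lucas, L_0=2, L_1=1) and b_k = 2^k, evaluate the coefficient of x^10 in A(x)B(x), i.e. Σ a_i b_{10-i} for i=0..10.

5623

Write out a_i and b_{10-i} for i = 0,…,10 and sum the products.
Σ = 2·1024 + 1·512 + 3·256 + 4·128 + 7·64 + 11·32 + 18·16 + 29·8 + 47·4 + 76·2 + 123·1 = 5623.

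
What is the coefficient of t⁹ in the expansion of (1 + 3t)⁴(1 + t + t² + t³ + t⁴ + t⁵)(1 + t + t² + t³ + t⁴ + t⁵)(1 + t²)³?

7596

(1 + 3t)⁴ has coefficients 1,12,54,108,81 for degrees 0…4.
(1 + t + t² + t³ + t⁴ + t⁵) has coefficients 1,1,1,1,1,1,0,0,0,0 for degrees 0…9.
Multiplying by (1 + t + t² + t³ + t⁴ + t⁵) gives running coefficients 1,2,3,4,5,6,5,4,3,2 for degrees 0…9.
Finally multiplying by (1 + t²)³, the product of all factors after the first has coefficients 1,2,6,10,17,24,30,36,36,36 for degrees 0…9.
[t⁹] = 1·36 + 12·36 + 54·36 + 108·30 + 81·24 = 7596.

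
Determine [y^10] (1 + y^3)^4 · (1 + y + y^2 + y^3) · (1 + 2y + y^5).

(1 + y^3)^4 has coefficients 1,0,0,4,0,0,6,0,0,4,0 for degrees 0…10.
(1 + y + y^2 + y^3) has coefficients 1,1,1,1,0,0,0,0,0,0,0 for degrees 0…10.
Finally multiplying by (1 + 2y + y^5), the product of all factors after the first has coefficients 1,3,3,3,2,1,1,1,1,0,0 for degrees 0…10.
[y^10] = 1·0 + 4·1 + 6·2 + 4·3 = 28.

28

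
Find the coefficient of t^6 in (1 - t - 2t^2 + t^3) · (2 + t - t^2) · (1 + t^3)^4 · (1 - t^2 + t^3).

(1 - t - 2t^2 + t^3) has coefficients 1,-1,-2,1 for degrees 0…3.
(2 + t - t^2) has coefficients 2,1,-1,0,0,0,0 for degrees 0…6.
Multiplying by (1 + t^3)^4 gives running coefficients 2,1,-1,8,4,-4,12 for degrees 0…6.
Finally multiplying by (1 - t^2 + t^3), the product of all factors after the first has coefficients 2,1,-3,9,6,-13,16 for degrees 0…6.
[t^6] = 1·16 − 1·(-13) − 2·6 + 1·9 = 26.

26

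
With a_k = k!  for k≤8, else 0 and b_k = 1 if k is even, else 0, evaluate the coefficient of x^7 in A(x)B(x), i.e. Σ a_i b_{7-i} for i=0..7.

Write out a_i and b_{7-i} for i = 0,…,7 and sum the products.
Σ = 1·0 + 1·1 + 2·0 + 6·1 + 24·0 + 120·1 + 720·0 + 5040·1 = 5167.

5167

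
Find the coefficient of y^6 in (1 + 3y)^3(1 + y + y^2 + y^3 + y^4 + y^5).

(1 + 3y)^3 has coefficients 1,9,27,27 for degrees 0…3.
(1 + y + y^2 + y^3 + y^4 + y^5) has coefficients 1,1,1,1,1,1,0 for degrees 0…6.
[y^6] = 1·0 + 9·1 + 27·1 + 27·1 = 63.

63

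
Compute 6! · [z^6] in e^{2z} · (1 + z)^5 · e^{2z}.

The EGF product rule gives c_6 = Σ_{k_1+k_2+k_3=6} C(6; k_1,k_2,k_3) · ∏ g_i(k_i), where e^{2z} gives (2)^k; (1+z)^5 gives the falling factorial (5)_k; e^{2z} gives (2)^k.
g_1(k) for k = 0…6: 1, 2, 4, 8, 16, 32, 64.
g_2(k) for k = 0…6: 1, 5, 20, 60, 120, 120, 0.
g_3(k) for k = 0…6: 1, 2, 4, 8, 16, 32, 64.
First combine the last two factors: h(k) = Σ_j C(k,j)·g_2(j)·g_3(k−j) for k = 0…6: 1, 7, 44, 248, 1256, 5752, 24064.
c_6 = Σ_k C(6,k)·g_1(k)·h(6−k) = 1·1·24064 + 6·2·5752 + 15·4·1256 + 20·8·248 + 15·16·44 + 6·32·7 + 1·64·1 = 24064 + 69024 + 75360 + 39680 + 10560 + 1344 + 64 = 220096.

220096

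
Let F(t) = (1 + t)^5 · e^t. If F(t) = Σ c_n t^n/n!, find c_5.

1546

The EGF product rule gives c_5 = Σ_{k_1+k_2=5} C(5; k_1,k_2) · ∏ g_i(k_i), where (1+t)^5 gives the falling factorial (5)_k; e^t gives (1)^k.
g_1(k) for k = 0…5: 1, 5, 20, 60, 120, 120.
g_2(k) for k = 0…5: 1, 1, 1, 1, 1, 1.
c_5 = Σ_k C(5,k)·g_1(k)·g_2(5−k) = 1·1·1 + 5·5·1 + 10·20·1 + 10·60·1 + 5·120·1 + 1·120·1 = 1 + 25 + 200 + 600 + 600 + 120 = 1546.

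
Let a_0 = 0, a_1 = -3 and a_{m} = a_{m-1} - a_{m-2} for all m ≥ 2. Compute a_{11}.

The ordinary generating function has denominator 1 - z + z^2.
Iterating the recurrence: a_0,…,a_{11} = 0, -3, -3, 0, 3, 3, 0, -3, -3, 0, 3, 3.

3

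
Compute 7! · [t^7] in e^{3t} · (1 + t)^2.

22599

The EGF product rule gives c_7 = Σ_{k_1+k_2=7} C(7; k_1,k_2) · ∏ g_i(k_i), where e^{3t} gives (3)^k; (1+t)^2 gives the falling factorial (2)_k.
g_1(k) for k = 0…7: 1, 3, 9, 27, 81, 243, 729, 2187.
g_2(k) for k = 0…7: 1, 2, 2, 0, 0, 0, 0, 0.
c_7 = Σ_k C(7,k)·g_1(k)·g_2(7−k) = 21·243·2 + 7·729·2 + 1·2187·1 = 10206 + 10206 + 2187 = 22599.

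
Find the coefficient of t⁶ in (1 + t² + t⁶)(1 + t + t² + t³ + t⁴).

2

(1 + t² + t⁶) has coefficients 1,0,1,0,0,0,1 for degrees 0…6.
(1 + t + t² + t³ + t⁴) has coefficients 1,1,1,1,1,0,0 for degrees 0…6.
[t⁶] = 1·0 + 1·1 + 1·1 = 2.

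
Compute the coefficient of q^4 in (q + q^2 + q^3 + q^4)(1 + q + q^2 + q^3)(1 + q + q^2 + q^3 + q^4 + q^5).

10

(q + q^2 + q^3 + q^4) has coefficients 0,1,1,1,1 for degrees 0…4.
(1 + q + q^2 + q^3) has coefficients 1,1,1,1,0 for degrees 0…4.
Finally multiplying by (1 + q + q^2 + q^3 + q^4 + q^5), the product of all factors after the first has coefficients 1,2,3,4,4 for degrees 0…4.
[q^4] = 1·4 + 1·3 + 1·2 + 1·1 = 10.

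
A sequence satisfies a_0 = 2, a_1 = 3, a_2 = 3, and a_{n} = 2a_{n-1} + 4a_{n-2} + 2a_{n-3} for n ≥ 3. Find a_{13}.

3561328

The ordinary generating function has denominator 1 - 2x - 4x^2 - 2x^3.
Iterating the recurrence: a_0,…,a_{13} = 2, 3, 3, 22, 62, 218, 728, 2452, 8252, 27768, 93448, 314472, 1058272, 3561328.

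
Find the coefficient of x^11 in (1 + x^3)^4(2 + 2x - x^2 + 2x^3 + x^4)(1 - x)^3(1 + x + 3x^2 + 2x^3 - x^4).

223

(1 + x^3)^4 has coefficients 1,0,0,4,0,0,6,0,0,4,0,0 for degrees 0…11.
(2 + 2x - x^2 + 2x^3 + x^4) has coefficients 2,2,-1,2,1,0,0,0,0,0,0,0 for degrees 0…11.
Multiplying by (1 - x)^3 gives running coefficients 2,-4,-1,9,-10,4,1,-1,0,0,0,0 for degrees 0…11.
Finally multiplying by (1 + x + 3x^2 + 2x^3 - x^4), the product of all factors after the first has coefficients 2,-2,1,0,-14,23,-6,-17,20,-5,-3,1 for degrees 0…11.
[x^11] = 1·1 + 4·20 + 6·23 + 4·1 = 223.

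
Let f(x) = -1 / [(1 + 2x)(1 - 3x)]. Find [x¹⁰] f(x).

Partial fractions give a closed form: a_n = (-2/5)·(-2)^n + (-3/5)·3^n.
At n = 10: a_10 = -35839.

-35839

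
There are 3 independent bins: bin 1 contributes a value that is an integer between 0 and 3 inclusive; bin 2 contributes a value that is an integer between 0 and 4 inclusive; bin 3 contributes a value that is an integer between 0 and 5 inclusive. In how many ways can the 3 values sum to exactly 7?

The generating function for the choices is (1 + y + y² + y³)·(1 + y + y² + y³ + y⁴)·(1 + y + y² + y³ + y⁴ + y⁵); the count is [y⁷].
(1 + y + y² + y³) has coefficients 1,1,1,1 for degrees 0…3.
(1 + y + y² + y³ + y⁴) has coefficients 1,1,1,1,1,0,0,0 for degrees 0…7.
Finally multiplying by (1 + y + y² + y³ + y⁴ + y⁵), the product of all factors after the first has coefficients 1,2,3,4,5,5,4,3 for degrees 0…7.
[y⁷] = 1·3 + 1·4 + 1·5 + 1·5 = 17.

17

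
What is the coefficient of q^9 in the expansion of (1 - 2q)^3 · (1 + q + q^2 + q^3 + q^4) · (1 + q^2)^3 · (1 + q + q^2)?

-37

(1 - 2q)^3 has coefficients 1,-6,12,-8 for degrees 0…3.
(1 + q + q^2 + q^3 + q^4) has coefficients 1,1,1,1,1,0,0,0,0,0 for degrees 0…9.
Multiplying by (1 + q^2)^3 gives running coefficients 1,1,4,4,7,6,7,4,4,1 for degrees 0…9.
Finally multiplying by (1 + q + q^2), the product of all factors after the first has coefficients 1,2,6,9,15,17,20,17,15,9 for degrees 0…9.
[q^9] = 1·9 − 6·15 + 12·17 − 8·20 = -37.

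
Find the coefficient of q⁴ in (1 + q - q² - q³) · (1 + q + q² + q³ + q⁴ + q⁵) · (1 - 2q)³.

-4

(1 + q - q² - q³) has coefficients 1,1,-1,-1 for degrees 0…3.
(1 + q + q² + q³ + q⁴ + q⁵) has coefficients 1,1,1,1,1 for degrees 0…4.
Finally multiplying by (1 - 2q)³, the product of all factors after the first has coefficients 1,-5,7,-1,-1 for degrees 0…4.
[q⁴] = 1·(-1) + 1·(-1) − 1·7 − 1·(-5) = -4.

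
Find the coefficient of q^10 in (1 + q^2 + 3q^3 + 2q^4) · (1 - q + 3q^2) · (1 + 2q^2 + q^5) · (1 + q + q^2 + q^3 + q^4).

50

(1 + q^2 + 3q^3 + 2q^4) has coefficients 1,0,1,3,2 for degrees 0…4.
(1 - q + 3q^2) has coefficients 1,-1,3,0,0,0,0,0,0,0,0 for degrees 0…10.
Multiplying by (1 + 2q^2 + q^5) gives running coefficients 1,-1,5,-2,6,1,-1,3,0,0,0 for degrees 0…10.
Finally multiplying by (1 + q + q^2 + q^3 + q^4), the product of all factors after the first has coefficients 1,0,5,3,9,9,9,7,9,3,2 for degrees 0…10.
[q^10] = 1·2 + 1·9 + 3·7 + 2·9 = 50.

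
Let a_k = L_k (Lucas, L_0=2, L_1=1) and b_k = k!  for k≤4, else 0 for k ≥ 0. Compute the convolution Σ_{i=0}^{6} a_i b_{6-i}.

Write out a_i and b_{6-i} for i = 0,…,6 and sum the products.
Σ = 2·0 + 1·0 + 3·24 + 4·6 + 7·2 + 11·1 + 18·1 = 139.

139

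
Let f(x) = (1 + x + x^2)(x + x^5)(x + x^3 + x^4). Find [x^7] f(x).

(1 + x + x^2) has coefficients 1,1,1 for degrees 0…2.
(x + x^5) has coefficients 0,1,0,0,0,1,0,0 for degrees 0…7.
Finally multiplying by (x + x^3 + x^4), the product of all factors after the first has coefficients 0,0,1,0,1,1,1,0 for degrees 0…7.
[x^7] = 1·0 + 1·1 + 1·1 = 2.

2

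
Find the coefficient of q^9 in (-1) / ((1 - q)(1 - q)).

The denominator gives the recurrence a_n = 2a_(n−1) − a_(n−2) for n ≥ 2; the numerator fixes a_0 = -1, a_1 = -2.
Iterating: -1, -2, -3, -4, -5, -6, -7, -8, -9, -10, so a_9 = -10.

-10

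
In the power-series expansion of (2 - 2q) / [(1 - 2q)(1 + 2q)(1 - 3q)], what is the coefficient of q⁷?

5044

Partial fractions give a closed form: a_n = (-1)·2^n + (3/5)·(-2)^n + (12/5)·3^n.
At n = 7: a_7 = 5044.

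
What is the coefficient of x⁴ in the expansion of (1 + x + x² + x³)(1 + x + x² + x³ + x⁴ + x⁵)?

(1 + x + x² + x³) has coefficients 1,1,1,1 for degrees 0…3.
(1 + x + x² + x³ + x⁴ + x⁵) has coefficients 1,1,1,1,1 for degrees 0…4.
[x⁴] = 1·1 + 1·1 + 1·1 + 1·1 = 4.

4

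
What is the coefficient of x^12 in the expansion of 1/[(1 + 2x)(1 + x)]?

Partial fractions give a closed form: a_n = (2)·(-2)^n + (-1)·(-1)^n.
At n = 12: a_12 = 8191.

8191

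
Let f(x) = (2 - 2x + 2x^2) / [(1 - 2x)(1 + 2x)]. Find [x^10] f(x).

The denominator gives the recurrence a_n = 4a_(n−2) for n ≥ 3; the numerator fixes a_0 = 2, a_1 = -2, a_2 = 10.
Iterating: 2, -2, 10, -8, 40, -32, 160, -128, 640, -512, 2560, so a_10 = 2560.

2560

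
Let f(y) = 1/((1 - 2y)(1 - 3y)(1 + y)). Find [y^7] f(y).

4750

Partial fractions give a closed form: a_n = (-4/3)·2^n + (9/4)·3^n + (1/12)·(-1)^n.
At n = 7: a_7 = 4750.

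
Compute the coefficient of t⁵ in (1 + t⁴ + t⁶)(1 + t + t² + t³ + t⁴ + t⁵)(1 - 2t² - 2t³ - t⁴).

(1 + t⁴ + t⁶) has coefficients 1,0,0,0,1,0 for degrees 0…5.
(1 + t + t² + t³ + t⁴ + t⁵) has coefficients 1,1,1,1,1,1 for degrees 0…5.
Finally multiplying by (1 - 2t² - 2t³ - t⁴), the product of all factors after the first has coefficients 1,1,-1,-3,-4,-4 for degrees 0…5.
[t⁵] = 1·(-4) + 1·1 = -3.

-3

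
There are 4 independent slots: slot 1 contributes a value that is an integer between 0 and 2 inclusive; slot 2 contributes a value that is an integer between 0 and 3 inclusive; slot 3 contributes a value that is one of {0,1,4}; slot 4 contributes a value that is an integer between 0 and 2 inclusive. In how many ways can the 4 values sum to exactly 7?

12

The generating function for the choices is (1 + t + t^2)·(1 + t + t^2 + t^3)·(1 + t + t^4)·(1 + t + t^2); the count is [t^7].
(1 + t + t^2) has coefficients 1,1,1 for degrees 0…2.
(1 + t + t^2 + t^3) has coefficients 1,1,1,1,0,0,0,0 for degrees 0…7.
Multiplying by (1 + t + t^4) gives running coefficients 1,2,2,2,2,1,1,1 for degrees 0…7.
Finally multiplying by (1 + t + t^2), the product of all factors after the first has coefficients 1,3,5,6,6,5,4,3 for degrees 0…7.
[t^7] = 1·3 + 1·4 + 1·5 = 12.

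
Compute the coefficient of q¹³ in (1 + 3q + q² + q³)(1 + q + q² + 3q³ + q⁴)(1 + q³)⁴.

(1 + 3q + q² + q³) has coefficients 1,3,1,1 for degrees 0…3.
(1 + q + q² + 3q³ + q⁴) has coefficients 1,1,1,3,1,0,0,0,0,0,0,0,0,0 for degrees 0…13.
Finally multiplying by (1 + q³)⁴, the product of all factors after the first has coefficients 1,1,1,7,5,4,18,10,6,22,10,4,13,5 for degrees 0…13.
[q¹³] = 1·5 + 3·13 + 1·4 + 1·10 = 58.

58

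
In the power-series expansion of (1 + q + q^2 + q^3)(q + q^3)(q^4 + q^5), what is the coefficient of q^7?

3

(1 + q + q^2 + q^3) has coefficients 1,1,1,1 for degrees 0…3.
(q + q^3) has coefficients 0,1,0,1,0,0,0,0 for degrees 0…7.
Finally multiplying by (q^4 + q^5), the product of all factors after the first has coefficients 0,0,0,0,0,1,1,1 for degrees 0…7.
[q^7] = 1·1 + 1·1 + 1·1 + 1·0 = 3.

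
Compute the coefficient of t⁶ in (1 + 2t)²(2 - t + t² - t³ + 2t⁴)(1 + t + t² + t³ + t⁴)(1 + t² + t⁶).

(1 + 2t)² has coefficients 1,4,4 for degrees 0…2.
(2 - t + t² - t³ + 2t⁴) has coefficients 2,-1,1,-1,2,0,0 for degrees 0…6.
Multiplying by (1 + t + t² + t³ + t⁴) gives running coefficients 2,1,2,1,3,1,2 for degrees 0…6.
Finally multiplying by (1 + t² + t⁶), the product of all factors after the first has coefficients 2,1,4,2,5,2,7 for degrees 0…6.
[t⁶] = 1·7 + 4·2 + 4·5 = 35.

35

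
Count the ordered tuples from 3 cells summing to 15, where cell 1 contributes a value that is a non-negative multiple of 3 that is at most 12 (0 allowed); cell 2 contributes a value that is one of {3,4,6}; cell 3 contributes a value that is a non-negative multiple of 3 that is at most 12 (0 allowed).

9

The generating function for the choices is (1 + q^3 + q^6 + q^9 + q^12)·(q^3 + q^4 + q^6)·(1 + q^3 + q^6 + q^9 + q^12); the count is [q^15].
(1 + q^3 + q^6 + q^9 + q^12) has coefficients 1,0,0,1,0,0,1,0,0,1,0,0,1 for degrees 0…12.
(q^3 + q^4 + q^6) has coefficients 0,0,0,1,1,0,1,0,0,0,0,0,0,0,0,0 for degrees 0…15.
Finally multiplying by (1 + q^3 + q^6 + q^9 + q^12), the product of all factors after the first has coefficients 0,0,0,1,1,0,2,1,0,2,1,0,2,1,0,2 for degrees 0…15.
[q^15] = 1·2 + 1·2 + 1·2 + 1·2 + 1·1 = 9.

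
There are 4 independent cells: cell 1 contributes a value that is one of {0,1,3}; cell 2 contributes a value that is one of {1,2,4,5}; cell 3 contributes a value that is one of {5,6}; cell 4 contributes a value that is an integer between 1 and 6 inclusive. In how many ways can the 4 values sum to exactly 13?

20

The generating function for the choices is (1 + y + y³)·(y + y² + y⁴ + y⁵)·(y⁵ + y⁶)·(y + y² + y³ + y⁴ + y⁵ + y⁶); the count is [y¹³].
(1 + y + y³) has coefficients 1,1,0,1 for degrees 0…3.
(y + y² + y⁴ + y⁵) has coefficients 0,1,1,0,1,1,0,0,0,0,0,0,0,0 for degrees 0…13.
Multiplying by (y⁵ + y⁶) gives running coefficients 0,0,0,0,0,0,1,2,1,1,2,1,0,0 for degrees 0…13.
Finally multiplying by (y + y² + y³ + y⁴ + y⁵ + y⁶), the product of all factors after the first has coefficients 0,0,0,0,0,0,0,1,3,4,5,7,8,7 for degrees 0…13.
[y¹³] = 1·7 + 1·8 + 1·5 = 20.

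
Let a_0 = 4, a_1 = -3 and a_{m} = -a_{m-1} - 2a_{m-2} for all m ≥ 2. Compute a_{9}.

The ordinary generating function has denominator 1 + t + 2t^2.
Iterating the recurrence: a_0,…,a_{9} = 4, -3, -5, 11, -1, -21, 23, 19, -65, 27.

27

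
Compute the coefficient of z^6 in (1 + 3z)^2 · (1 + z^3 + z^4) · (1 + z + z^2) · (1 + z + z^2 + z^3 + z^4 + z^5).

(1 + 3z)^2 has coefficients 1,6,9 for degrees 0…2.
(1 + z^3 + z^4) has coefficients 1,0,0,1,1,0,0 for degrees 0…6.
Multiplying by (1 + z + z^2) gives running coefficients 1,1,1,1,2,2,1 for degrees 0…6.
Finally multiplying by (1 + z + z^2 + z^3 + z^4 + z^5), the product of all factors after the first has coefficients 1,2,3,4,6,8,8 for degrees 0…6.
[z^6] = 1·8 + 6·8 + 9·6 = 110.

110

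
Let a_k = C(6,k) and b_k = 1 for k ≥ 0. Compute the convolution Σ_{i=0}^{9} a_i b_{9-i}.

Write out a_i and b_{9-i} for i = 0,…,9 and sum the products.
Σ = 1·1 + 6·1 + 15·1 + 20·1 + 15·1 + 6·1 + 1·1 + 0·1 + 0·1 + 0·1 = 64.

64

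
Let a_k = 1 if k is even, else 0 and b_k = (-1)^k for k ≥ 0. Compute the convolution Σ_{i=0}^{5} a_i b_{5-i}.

-3

The convolution is the x^5 coefficient of A(x)B(x).
Σ = 1·(-1) + 0·1 + 1·(-1) + 0·1 + 1·(-1) + 0·1 = -3.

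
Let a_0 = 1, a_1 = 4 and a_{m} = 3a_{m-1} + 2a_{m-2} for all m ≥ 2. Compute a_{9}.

The ordinary generating function has denominator 1 - 3x - 2x^2.
Iterating the recurrence: a_0,…,a_{9} = 1, 4, 14, 50, 178, 634, 2258, 8042, 28642, 102010.

102010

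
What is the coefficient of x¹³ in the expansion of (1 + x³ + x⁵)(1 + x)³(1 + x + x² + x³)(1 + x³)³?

65

(1 + x³ + x⁵) has coefficients 1,0,0,1,0,1 for degrees 0…5.
(1 + x)³ has coefficients 1,3,3,1,0,0,0,0,0,0,0,0,0,0 for degrees 0…13.
Multiplying by (1 + x + x² + x³) gives running coefficients 1,4,7,8,7,4,1,0,0,0,0,0,0,0 for degrees 0…13.
Finally multiplying by (1 + x³)³, the product of all factors after the first has coefficients 1,4,7,11,19,25,28,33,33,28,25,19,11,7 for degrees 0…13.
[x¹³] = 1·7 + 1·25 + 1·33 = 65.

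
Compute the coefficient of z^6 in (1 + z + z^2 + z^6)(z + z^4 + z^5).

(1 + z + z^2 + z^6) has coefficients 1,1,1,0,0,0,1 for degrees 0…6.
(z + z^4 + z^5) has coefficients 0,1,0,0,1,1,0 for degrees 0…6.
[z^6] = 1·0 + 1·1 + 1·1 + 1·0 = 2.

2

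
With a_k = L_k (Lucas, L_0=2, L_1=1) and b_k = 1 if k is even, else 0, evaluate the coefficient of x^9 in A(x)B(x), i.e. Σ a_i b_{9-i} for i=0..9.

Write out a_i and b_{9-i} for i = 0,…,9 and sum the products.
Σ = 2·0 + 1·1 + 3·0 + 4·1 + 7·0 + 11·1 + 18·0 + 29·1 + 47·0 + 76·1 = 121.

121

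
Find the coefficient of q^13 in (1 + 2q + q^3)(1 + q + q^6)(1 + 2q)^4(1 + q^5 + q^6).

(1 + 2q + q^3) has coefficients 1,2,0,1 for degrees 0…3.
(1 + q + q^6) has coefficients 1,1,0,0,0,0,1,0,0,0,0,0,0,0 for degrees 0…13.
Multiplying by (1 + 2q)^4 gives running coefficients 1,9,32,56,48,16,1,8,24,32,16,0,0,0 for degrees 0…13.
Finally multiplying by (1 + q^5 + q^6), the product of all factors after the first has coefficients 1,9,32,56,48,17,11,49,112,136,80,17,9,32 for degrees 0…13.
[q^13] = 1·32 + 2·9 + 1·80 = 130.

130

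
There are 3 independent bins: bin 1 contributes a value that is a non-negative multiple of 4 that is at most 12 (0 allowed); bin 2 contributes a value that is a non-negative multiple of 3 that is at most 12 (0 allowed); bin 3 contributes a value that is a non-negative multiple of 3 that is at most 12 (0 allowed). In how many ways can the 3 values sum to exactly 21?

6

The generating function for the choices is (1 + q⁴ + q⁸ + q¹²)·(1 + q³ + q⁶ + q⁹ + q¹²)·(1 + q³ + q⁶ + q⁹ + q¹²); the count is [q²¹].
(1 + q⁴ + q⁸ + q¹²) has coefficients 1,0,0,0,1,0,0,0,1,0,0,0,1 for degrees 0…12.
(1 + q³ + q⁶ + q⁹ + q¹²) has coefficients 1,0,0,1,0,0,1,0,0,1,0,0,1,0,0,0,0,0,0,0,0,0 for degrees 0…21.
Finally multiplying by (1 + q³ + q⁶ + q⁹ + q¹²), the product of all factors after the first has coefficients 1,0,0,2,0,0,3,0,0,4,0,0,5,0,0,4,0,0,3,0,0,2 for degrees 0…21.
[q²¹] = 1·2 + 1·0 + 1·0 + 1·4 = 6.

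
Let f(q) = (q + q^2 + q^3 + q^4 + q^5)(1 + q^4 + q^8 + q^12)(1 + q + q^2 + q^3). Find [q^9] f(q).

(q + q^2 + q^3 + q^4 + q^5) has coefficients 0,1,1,1,1,1 for degrees 0…5.
(1 + q^4 + q^8 + q^12) has coefficients 1,0,0,0,1,0,0,0,1,0 for degrees 0…9.
Finally multiplying by (1 + q + q^2 + q^3), the product of all factors after the first has coefficients 1,1,1,1,1,1,1,1,1,1 for degrees 0…9.
[q^9] = 1·1 + 1·1 + 1·1 + 1·1 + 1·1 = 5.

5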